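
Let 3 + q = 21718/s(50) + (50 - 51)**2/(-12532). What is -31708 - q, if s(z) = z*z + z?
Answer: -506728085213/15978300 ≈ -31714.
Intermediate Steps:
s(z) = z + z**2 (s(z) = z**2 + z = z + z**2)
q = 88148813/15978300 (q = -3 + (21718/((50*(1 + 50))) + (50 - 51)**2/(-12532)) = -3 + (21718/((50*51)) + (-1)**2*(-1/12532)) = -3 + (21718/2550 + 1*(-1/12532)) = -3 + (21718*(1/2550) - 1/12532) = -3 + (10859/1275 - 1/12532) = -3 + 136083713/15978300 = 88148813/15978300 ≈ 5.5168)
-31708 - q = -31708 - 1*88148813/15978300 = -31708 - 88148813/15978300 = -506728085213/15978300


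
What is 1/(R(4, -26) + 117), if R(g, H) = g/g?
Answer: 1/118 ≈ 0.0084746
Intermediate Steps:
R(g, H) = 1
1/(R(4, -26) + 117) = 1/(1 + 117) = 1/118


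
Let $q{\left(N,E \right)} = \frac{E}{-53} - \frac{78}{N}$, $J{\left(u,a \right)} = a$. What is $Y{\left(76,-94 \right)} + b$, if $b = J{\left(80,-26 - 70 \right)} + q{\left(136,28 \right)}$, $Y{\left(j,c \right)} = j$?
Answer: $- \frac{76051}{3604} \approx -21.102$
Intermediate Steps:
$q{\left(N,E \right)} = - \frac{78}{N} - \frac{E}{53}$ ($q{\left(N,E \right)} = E \left(- \frac{1}{53}\right) - \frac{78}{N} = - \frac{E}{53} - \frac{78}{N} = - \frac{78}{N} - \frac{E}{53}$)
$b = - \frac{349955}{3604}$ ($b = \left(-26 - 70\right) - \left(\frac{28}{53} + \frac{78}{136}\right) = -96 - \frac{3971}{3604} = - \frac{349955}{3604} \approx -97.102$)
$Y{\left(76,-94 \right)} + b = 76 - \frac{349955}{3604} = - \frac{76051}{3604}$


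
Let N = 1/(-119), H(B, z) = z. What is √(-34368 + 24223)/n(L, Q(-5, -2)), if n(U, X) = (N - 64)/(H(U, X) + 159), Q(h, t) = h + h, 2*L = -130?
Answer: -17731*I*√10145/7617 ≈ -234.46*I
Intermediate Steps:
L = -65 (L = (½)*(-130) = -65)
N = -1/119 ≈ -0.0084034
Q(h, t) = 2*h
n(U, X) = -7617/(119*(159 + X)) (n(U, X) = (-1/119 - 64)/(X + 159) = -7617/(119*(159 + X)))
√(-34368 + 24223)/n(L, Q(-5, -2)) = √(-34368 + 24223)/((-7617/(18921 + 119*(2*(-5))))) = √(-10145)/((-7617/(18921 + 119*(-10)))) = (I*√10145)/((-7617/(18921 - 1190))) = (I*√10145)/((-7617/17731)) = (I*√10145)/((-7617*1/17731)) = (I*√10145)/(-7617/17731) = (I*√10145)*(-17731/7617) = -17731*I*√10145/7617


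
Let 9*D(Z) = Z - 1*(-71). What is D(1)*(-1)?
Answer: -8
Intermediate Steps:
D(Z) = 71/9 + Z/9 (D(Z) = (Z - 1*(-71))/9 = (Z + 71)/9 = (71 + Z)/9 = 71/9 + Z/9)
D(1)*(-1) = (71/9 + (1/9)*1)*(-1) = (71/9 + 1/9)*(-1) = 8*(-1) = -8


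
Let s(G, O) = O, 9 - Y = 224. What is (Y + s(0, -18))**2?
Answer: 54289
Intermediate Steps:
Y = -215 (Y = 9 - 1*224 = 9 - 224 = -215)
(Y + s(0, -18))**2 = (-215 - 18)**2 = (-233)**2 = 54289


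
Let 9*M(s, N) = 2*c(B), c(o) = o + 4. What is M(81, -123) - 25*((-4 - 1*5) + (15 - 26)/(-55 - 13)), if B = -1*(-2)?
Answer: 45347/204 ≈ 222.29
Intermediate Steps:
B = 2
c(o) = 4 + o
M(s, N) = 4/3 (M(s, N) = (2*(4 + 2))/9 = (2*6)/9 = (1/9)*12 = 4/3)
M(81, -123) - 25*((-4 - 1*5) + (15 - 26)/(-55 - 13)) = 4/3 - 25*((-4 - 1*5) + (15 - 26)/(-55 - 13)) = 4/3 - 25*((-4 - 5) - 11/(-68)) = 4/3 - 25*(-9 - 11*(-1/68)) = 4/3 - 25*(-9 + 11/68) = 4/3 - 25*(-601/68) = 4/3 + 15025/68 = 45347/204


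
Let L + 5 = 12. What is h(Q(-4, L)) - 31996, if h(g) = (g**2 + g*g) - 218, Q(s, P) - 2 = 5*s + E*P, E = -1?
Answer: -30964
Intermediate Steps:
L = 7 (L = -5 + 12 = 7)
Q(s, P) = 2 - P + 5*s (Q(s, P) = 2 + (5*s - P) = 2 + (-P + 5*s) = 2 - P + 5*s)
h(g) = -218 + 2*g**2 (h(g) = (g**2 + g**2) - 218 = 2*g**2 - 218 = -218 + 2*g**2)
h(Q(-4, L)) - 31996 = (-218 + 2*(2 - 1*7 + 5*(-4))**2) - 31996 = (-218 + 2*(2 - 7 - 20)**2) - 31996 = (-218 + 2*(-25)**2) - 31996 = (-218 + 2*625) - 31996 = (-218 + 1250) - 31996 = 1032 - 31996 = -30964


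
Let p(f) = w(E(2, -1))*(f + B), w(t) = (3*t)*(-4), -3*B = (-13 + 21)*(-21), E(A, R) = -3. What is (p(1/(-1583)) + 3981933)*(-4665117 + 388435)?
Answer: -26971285198975542/1583 ≈ -1.7038e+13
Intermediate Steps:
B = 56 (B = -(-13 + 21)*(-21)/3 = -8*(-21)/3 = -1/3*(-168) = 56)
w(t) = -12*t
p(f) = 2016 + 36*f (p(f) = (-12*(-3))*(f + 56) = 36*(56 + f) = 2016 + 36*f)
(p(1/(-1583)) + 3981933)*(-4665117 + 388435) = ((2016 + 36/(-1583)) + 3981933)*(-4665117 + 388435) = ((2016 + 36*(-1/1583)) + 3981933)*(-4276682) = ((2016 - 36/1583) + 3981933)*(-4276682) = (3191292/1583 + 3981933)*(-4276682) = (6306591231/1583)*(-4276682) = -26971285198975542/1583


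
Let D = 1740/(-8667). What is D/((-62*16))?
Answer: 145/716472 ≈ 0.00020238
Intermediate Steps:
D = -580/2889 (D = 1740*(-1/8667) = -580/2889 ≈ -0.20076)
D/((-62*16)) = -580/(2889*((-62*16))) = -580/2889/(-992) = -580/2889*(-1/992) = 145/716472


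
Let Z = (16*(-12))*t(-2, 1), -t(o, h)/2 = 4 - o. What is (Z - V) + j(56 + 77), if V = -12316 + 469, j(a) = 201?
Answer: 14352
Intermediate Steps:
t(o, h) = -8 + 2*o (t(o, h) = -2*(4 - o) = -8 + 2*o)
V = -11847
Z = 2304 (Z = (16*(-12))*(-8 + 2*(-2)) = -192*(-8 - 4) = -192*(-12) = 2304)
(Z - V) + j(56 + 77) = (2304 - 1*(-11847)) + 201 = (2304 + 11847) + 201 = 14151 + 201 = 14352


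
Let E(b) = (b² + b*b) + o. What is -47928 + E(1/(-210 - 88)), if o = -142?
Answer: -2134404139/44402 ≈ -48070.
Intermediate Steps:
E(b) = -142 + 2*b² (E(b) = (b² + b*b) - 142 = (b² + b²) - 142 = 2*b² - 142 = -142 + 2*b²)
-47928 + E(1/(-210 - 88)) = -47928 + (-142 + 2*(1/(-210 - 88))²) = -47928 + (-142 + 2*(1/(-298))²) = -47928 + (-142 + 2*(-1/298)²) = -47928 + (-142 + 2*(1/88804)) = -47928 + (-142 + 1/44402) = -47928 - 6305083/44402 = -2134404139/44402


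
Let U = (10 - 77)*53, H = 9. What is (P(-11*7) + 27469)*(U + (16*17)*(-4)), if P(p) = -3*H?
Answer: -127303438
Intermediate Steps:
U = -3551 (U = -67*53 = -3551)
P(p) = -27 (P(p) = -3*9 = -27)
(P(-11*7) + 27469)*(U + (16*17)*(-4)) = (-27 + 27469)*(-3551 + (16*17)*(-4)) = 27442*(-3551 + 272*(-4)) = 27442*(-3551 - 1088) = 27442*(-4639) = -127303438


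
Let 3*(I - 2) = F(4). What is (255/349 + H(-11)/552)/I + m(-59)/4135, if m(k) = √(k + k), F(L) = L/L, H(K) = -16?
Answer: 16897/56189 + I*√118/4135 ≈ 0.30072 + 0.002627*I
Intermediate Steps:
F(L) = 1
I = 7/3 (I = 2 + (⅓)*1 = 2 + ⅓ = 7/3 ≈ 2.3333)
m(k) = √2*√k (m(k) = √(2*k) = √2*√k)
(255/349 + H(-11)/552)/I + m(-59)/4135 = (255/349 - 16/552)/(7/3) + (√2*√(-59))/4135 = (255*(1/349) - 16*1/552)*(3/7) + (√2*(I*√59))*(1/4135) = (255/349 - 2/69)*(3/7) + (I*√118)*(1/4135) = (16897/24081)*(3/7) + I*√118/4135 = 16897/56189 + I*√118/4135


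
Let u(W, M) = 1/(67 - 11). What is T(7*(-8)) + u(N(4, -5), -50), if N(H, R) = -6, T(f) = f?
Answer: -3135/56 ≈ -55.982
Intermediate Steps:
u(W, M) = 1/56
T(7*(-8)) + u(N(4, -5), -50) = 7*(-8) + 1/56 = -56 + 1/56 = -3135/56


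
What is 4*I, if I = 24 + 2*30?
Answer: 336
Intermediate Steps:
I = 84 (I = 24 + 60 = 84)
4*I = 4*84 = 336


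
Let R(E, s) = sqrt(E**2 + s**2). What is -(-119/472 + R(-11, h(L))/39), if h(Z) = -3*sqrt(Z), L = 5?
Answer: 119/472 - sqrt(166)/39 ≈ -0.078243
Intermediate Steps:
-(-119/472 + R(-11, h(L))/39) = -(-119/472 + sqrt((-11)**2 + (-3*sqrt(5))**2)/39) = -(-119*1/472 + sqrt(121 + 45)*(1/39)) = -(-119/472 + sqrt(166)*(1/39)) = -(-119/472 + sqrt(166)/39) = 119/472 - sqrt(166)/39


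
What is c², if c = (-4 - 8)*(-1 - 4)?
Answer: 3600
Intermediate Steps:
c = 60 (c = -12*(-5) = 60)
c² = 60² = 3600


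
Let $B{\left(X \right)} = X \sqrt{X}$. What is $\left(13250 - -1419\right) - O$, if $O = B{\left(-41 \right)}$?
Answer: $14669 + 41 i \sqrt{41} \approx 14669.0 + 262.53 i$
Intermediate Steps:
$B{\left(X \right)} = X^{\frac{3}{2}}$
$O = - 41 i \sqrt{41}$ ($O = \left(-41\right)^{\frac{3}{2}} = - 41 i \sqrt{41} \approx - 262.53 i$)
$\left(13250 - -1419\right) - O = \left(13250 - -1419\right) - - 41 i \sqrt{41} = \left(13250 + 1419\right) + 41 i \sqrt{41} = 14669 + 41 i \sqrt{41}$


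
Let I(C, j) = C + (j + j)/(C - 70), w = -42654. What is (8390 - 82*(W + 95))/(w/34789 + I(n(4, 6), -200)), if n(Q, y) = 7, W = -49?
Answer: 10121302926/26570347 ≈ 380.92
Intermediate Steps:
I(C, j) = C + 2*j/(-70 + C) (I(C, j) = C + (2*j)/(-70 + C) = C + 2*j/(-70 + C))
(8390 - 82*(W + 95))/(w/34789 + I(n(4, 6), -200)) = (8390 - 82*(-49 + 95))/(-42654/34789 + (7² - 70*7 + 2*(-200))/(-70 + 7)) = (8390 - 82*46)/(-42654*1/34789 + (49 - 490 - 400)/(-63)) = (8390 - 3772)/(-42654/34789 - 1/63*(-841)) = 4618/(-42654/34789 + 841/63) = 4618/(26570347/2191707) = 4618*(2191707/26570347) = 10121302926/26570347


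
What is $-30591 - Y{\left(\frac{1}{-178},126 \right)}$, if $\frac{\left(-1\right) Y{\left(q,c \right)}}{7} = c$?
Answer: $-29709$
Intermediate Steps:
$Y{\left(q,c \right)} = - 7 c$
$-30591 - Y{\left(\frac{1}{-178},126 \right)} = -30591 - \left(-7\right) 126 = -30591 - -882 = -30591 + 882 = -29709$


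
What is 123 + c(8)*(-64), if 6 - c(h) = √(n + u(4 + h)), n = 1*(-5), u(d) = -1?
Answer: -261 + 64*I*√6 ≈ -261.0 + 156.77*I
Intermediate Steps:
n = -5
c(h) = 6 - I*√6 (c(h) = 6 - √(-5 - 1) = 6 - √(-6) = 6 - I*√6)
123 + c(8)*(-64) = 123 + (6 - I*√6)*(-64) = 123 + (-384 + 64*I*√6) = -261 + 64*I*√6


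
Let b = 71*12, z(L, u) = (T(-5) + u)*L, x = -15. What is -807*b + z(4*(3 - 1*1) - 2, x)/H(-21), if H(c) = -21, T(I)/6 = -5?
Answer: -4812858/7 ≈ -6.8755e+5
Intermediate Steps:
T(I) = -30 (T(I) = 6*(-5) = -30)
z(L, u) = L*(-30 + u) (z(L, u) = (-30 + u)*L = L*(-30 + u))
b = 852
-807*b + z(4*(3 - 1*1) - 2, x)/H(-21) = -807*852 + ((4*(3 - 1*1) - 2)*(-30 - 15))/(-21) = -687564 + ((4*(3 - 1) - 2)*(-45))*(-1/21) = -687564 + ((4*2 - 2)*(-45))*(-1/21) = -687564 + ((8 - 2)*(-45))*(-1/21) = -687564 + (6*(-45))*(-1/21) = -687564 - 270*(-1/21) = -687564 + 90/7 = -4812858/7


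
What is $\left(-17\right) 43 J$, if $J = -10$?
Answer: $7310$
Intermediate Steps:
$\left(-17\right) 43 J = \left(-17\right) 43 \left(-10\right) = \left(-731\right) \left(-10\right) = 7310$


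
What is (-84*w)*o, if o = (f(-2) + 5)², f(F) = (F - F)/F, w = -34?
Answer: 71400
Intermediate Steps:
f(F) = 0 (f(F) = 0/F = 0)
o = 25 (o = (0 + 5)² = 5² = 25)
(-84*w)*o = -84*(-34)*25 = 2856*25 = 71400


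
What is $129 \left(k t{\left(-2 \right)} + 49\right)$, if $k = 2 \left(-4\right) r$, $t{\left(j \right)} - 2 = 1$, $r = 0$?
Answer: $6321$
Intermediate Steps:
$t{\left(j \right)} = 3$ ($t{\left(j \right)} = 2 + 1 = 3$)
$k = 0$ ($k = 2 \left(-4\right) 0 = \left(-8\right) 0 = 0$)
$129 \left(k t{\left(-2 \right)} + 49\right) = 129 \left(0 \cdot 3 + 49\right) = 129 \left(0 + 49\right) = 129 \cdot 49 = 6321$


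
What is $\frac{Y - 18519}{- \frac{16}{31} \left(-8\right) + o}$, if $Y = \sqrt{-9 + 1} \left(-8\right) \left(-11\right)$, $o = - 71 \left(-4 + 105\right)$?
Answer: $\frac{574089}{222173} - \frac{5456 i \sqrt{2}}{222173} \approx 2.584 - 0.034729 i$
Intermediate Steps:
$o = -7171$ ($o = \left(-71\right) 101 = -7171$)
$Y = 176 i \sqrt{2}$ ($Y = \sqrt{-8} \left(-8\right) \left(-11\right) = 2 i \sqrt{2} \left(-8\right) \left(-11\right) = - 16 i \sqrt{2} \left(-11\right) = 176 i \sqrt{2} \approx 248.9 i$)
$\frac{Y - 18519}{- \frac{16}{31} \left(-8\right) + o} = \frac{176 i \sqrt{2} - 18519}{- \frac{16}{31} \left(-8\right) - 7171} = \frac{-18519 + 176 i \sqrt{2}}{\left(-16\right) \frac{1}{31} \left(-8\right) - 7171} = \frac{-18519 + 176 i \sqrt{2}}{\left(- \frac{16}{31}\right) \left(-8\right) - 7171} = \frac{-18519 + 176 i \sqrt{2}}{\frac{128}{31} - 7171} = \frac{-18519 + 176 i \sqrt{2}}{- \frac{222173}{31}} = \left(-18519 + 176 i \sqrt{2}\right) \left(- \frac{31}{222173}\right) = \frac{574089}{222173} - \frac{5456 i \sqrt{2}}{222173}$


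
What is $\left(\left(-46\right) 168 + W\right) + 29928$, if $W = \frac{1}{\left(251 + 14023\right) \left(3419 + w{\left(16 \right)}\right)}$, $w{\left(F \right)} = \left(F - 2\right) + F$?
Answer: $\frac{1092928777201}{49231026} \approx 22200.0$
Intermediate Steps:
$w{\left(F \right)} = -2 + 2 F$ ($w{\left(F \right)} = \left(-2 + F\right) + F = -2 + 2 F$)
$W = \frac{1}{49231026}$ ($W = \frac{1}{\left(251 + 14023\right) \left(3419 + \left(-2 + 2 \cdot 16\right)\right)} = \frac{1}{14274 \left(3419 + \left(-2 + 32\right)\right)} = \frac{1}{14274 \left(3419 + 30\right)} = \frac{1}{14274 \cdot 3449} = \frac{1}{49231026} \approx 2.0312 \cdot 10^{-8}$)
$\left(\left(-46\right) 168 + W\right) + 29928 = \left(\left(-46\right) 168 + \frac{1}{49231026}\right) + 29928 = \left(-7728 + \frac{1}{49231026}\right) + 29928 = - \frac{380457368927}{49231026} + 29928 = \frac{1092928777201}{49231026}$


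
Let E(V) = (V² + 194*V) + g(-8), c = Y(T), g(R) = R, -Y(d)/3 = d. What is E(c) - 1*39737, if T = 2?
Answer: -40873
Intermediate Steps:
Y(d) = -3*d
c = -6 (c = -3*2 = -6)
E(V) = -8 + V² + 194*V (E(V) = (V² + 194*V) - 8 = -8 + V² + 194*V)
E(c) - 1*39737 = (-8 + (-6)² + 194*(-6)) - 1*39737 = (-8 + 36 - 1164) - 39737 = -1136 - 39737 = -40873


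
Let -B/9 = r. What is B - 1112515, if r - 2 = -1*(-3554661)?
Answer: -33104482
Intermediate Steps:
r = 3554663 (r = 2 - 1*(-3554661) = 2 + 3554661 = 3554663)
B = -31991967 (B = -9*3554663 = -31991967)
B - 1112515 = -31991967 - 1112515 = -33104482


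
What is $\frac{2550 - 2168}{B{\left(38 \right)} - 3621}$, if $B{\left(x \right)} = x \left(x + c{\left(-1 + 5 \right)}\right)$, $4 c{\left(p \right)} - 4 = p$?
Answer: $- \frac{2}{11} \approx -0.18182$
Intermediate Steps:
$c{\left(p \right)} = 1 + \frac{p}{4}$
$B{\left(x \right)} = x \left(2 + x\right)$ ($B{\left(x \right)} = x \left(x + \left(1 + \frac{-1 + 5}{4}\right)\right) = x \left(x + \left(1 + \frac{1}{4} \cdot 4\right)\right) = x \left(x + \left(1 + 1\right)\right) = x \left(x + 2\right) = x \left(2 + x\right)$)
$\frac{2550 - 2168}{B{\left(38 \right)} - 3621} = \frac{2550 - 2168}{38 \left(2 + 38\right) - 3621} = \frac{382}{38 \cdot 40 - 3621} = \frac{382}{1520 - 3621} = \frac{382}{-2101} = 382 \left(- \frac{1}{2101}\right) = - \frac{2}{11}$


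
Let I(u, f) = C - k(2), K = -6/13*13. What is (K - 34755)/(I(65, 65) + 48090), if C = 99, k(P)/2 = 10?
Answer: -34761/48169 ≈ -0.72165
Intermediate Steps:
k(P) = 20 (k(P) = 2*10 = 20)
K = -6 (K = -6/13*13 = -6)
I(u, f) = 79 (I(u, f) = 99 - 1*20 = 99 - 20 = 79)
(K - 34755)/(I(65, 65) + 48090) = (-6 - 34755)/(79 + 48090) = -34761/48169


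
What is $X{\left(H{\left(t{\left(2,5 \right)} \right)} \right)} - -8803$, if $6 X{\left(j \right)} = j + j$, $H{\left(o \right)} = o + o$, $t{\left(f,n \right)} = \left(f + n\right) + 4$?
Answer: $\frac{26431}{3} \approx 8810.3$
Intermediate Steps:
$t{\left(f,n \right)} = 4 + f + n$
$H{\left(o \right)} = 2 o$
$X{\left(j \right)} = \frac{j}{3}$ ($X{\left(j \right)} = \frac{j + j}{6} = \frac{2 j}{6} = \frac{j}{3}$)
$X{\left(H{\left(t{\left(2,5 \right)} \right)} \right)} - -8803 = \frac{2 \left(4 + 2 + 5\right)}{3} - -8803 = \frac{2 \cdot 11}{3} + 8803 = \frac{1}{3} \cdot 22 + 8803 = \frac{22}{3} + 8803 = \frac{26431}{3}$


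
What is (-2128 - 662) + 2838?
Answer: 48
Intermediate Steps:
(-2128 - 662) + 2838 = -2790 + 2838 = 48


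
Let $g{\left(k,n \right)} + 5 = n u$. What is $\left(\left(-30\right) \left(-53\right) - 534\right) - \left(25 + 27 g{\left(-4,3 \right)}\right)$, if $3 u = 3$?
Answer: $1085$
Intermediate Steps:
$u = 1$ ($u = \frac{1}{3} \cdot 3 = 1$)
$g{\left(k,n \right)} = -5 + n$ ($g{\left(k,n \right)} = -5 + n 1 = -5 + n$)
$\left(\left(-30\right) \left(-53\right) - 534\right) - \left(25 + 27 g{\left(-4,3 \right)}\right) = \left(\left(-30\right) \left(-53\right) - 534\right) + \left(- 27 \left(-5 + 3\right) + \left(4 \left(-5\right) - 5\right)\right) = \left(1590 - 534\right) - -29 = 1056 + \left(54 - 25\right) = 1056 + 29 = 1085$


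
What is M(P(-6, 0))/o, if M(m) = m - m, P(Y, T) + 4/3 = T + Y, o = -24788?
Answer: 0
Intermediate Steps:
P(Y, T) = -4/3 + T + Y (P(Y, T) = -4/3 + (T + Y) = -4/3 + T + Y)
M(m) = 0
M(P(-6, 0))/o = 0/(-24788) = 0*(-1/24788) = 0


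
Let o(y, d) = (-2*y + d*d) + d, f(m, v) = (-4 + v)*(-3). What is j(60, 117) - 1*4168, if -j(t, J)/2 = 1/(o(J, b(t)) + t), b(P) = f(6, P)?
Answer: -58106089/13941 ≈ -4168.0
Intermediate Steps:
f(m, v) = 12 - 3*v
b(P) = 12 - 3*P
o(y, d) = d + d² - 2*y (o(y, d) = (-2*y + d²) + d = (d² - 2*y) + d = d + d² - 2*y)
j(t, J) = -2/(12 + (12 - 3*t)² - 2*J - 2*t) (j(t, J) = -2/(((12 - 3*t) + (12 - 3*t)² - 2*J) + t) = -2/((12 + (12 - 3*t)² - 3*t - 2*J) + t) = -2/(12 + (12 - 3*t)² - 2*J - 2*t))
j(60, 117) - 1*4168 = 2/(-12 - 9*(-4 + 60)² + 2*117 + 2*60) - 1*4168 = 2/(-12 - 9*56² + 234 + 120) - 4168 = 2/(-12 - 9*3136 + 234 + 120) - 4168 = 2/(-12 - 28224 + 234 + 120) - 4168 = 2/(-27882) - 4168 = 2*(-1/27882) - 4168 = -1/13941 - 4168 = -58106089/13941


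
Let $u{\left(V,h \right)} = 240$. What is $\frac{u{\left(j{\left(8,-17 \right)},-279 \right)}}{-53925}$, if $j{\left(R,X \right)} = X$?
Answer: $- \frac{16}{3595} \approx -0.0044506$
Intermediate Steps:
$\frac{u{\left(j{\left(8,-17 \right)},-279 \right)}}{-53925} = \frac{240}{-53925} = 240 \left(- \frac{1}{53925}\right) = - \frac{16}{3595}$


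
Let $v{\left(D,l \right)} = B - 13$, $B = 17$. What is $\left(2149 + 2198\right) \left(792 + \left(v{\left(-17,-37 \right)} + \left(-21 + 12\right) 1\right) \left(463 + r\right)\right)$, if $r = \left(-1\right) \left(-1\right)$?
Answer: $-6642216$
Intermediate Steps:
$v{\left(D,l \right)} = 4$ ($v{\left(D,l \right)} = 17 - 13 = 4$)
$r = 1$
$\left(2149 + 2198\right) \left(792 + \left(v{\left(-17,-37 \right)} + \left(-21 + 12\right) 1\right) \left(463 + r\right)\right) = \left(2149 + 2198\right) \left(792 + \left(4 + \left(-21 + 12\right) 1\right) \left(463 + 1\right)\right) = 4347 \left(792 + \left(4 - 9\right) 464\right) = 4347 \left(792 - 2320\right) = 4347 \left(-1528\right) = -6642216$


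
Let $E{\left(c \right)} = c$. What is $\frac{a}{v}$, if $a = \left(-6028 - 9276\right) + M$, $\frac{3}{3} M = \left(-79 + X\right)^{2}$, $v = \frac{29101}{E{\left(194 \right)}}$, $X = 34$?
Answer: $- \frac{2576126}{29101} \approx -88.524$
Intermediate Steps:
$v = \frac{29101}{194} \approx 150.01$
$M = 2025$ ($M = \left(-79 + 34\right)^{2} = \left(-45\right)^{2} = 2025$)
$a = -13279$ ($a = \left(-6028 - 9276\right) + 2025 = -15304 + 2025 = -13279$)
$\frac{a}{v} = - \frac{13279}{\frac{29101}{194}} = \left(-13279\right) \frac{194}{29101} = - \frac{2576126}{29101}$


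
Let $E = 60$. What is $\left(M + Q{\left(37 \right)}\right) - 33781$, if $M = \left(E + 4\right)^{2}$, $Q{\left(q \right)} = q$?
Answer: $-29648$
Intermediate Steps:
$M = 4096$ ($M = \left(60 + 4\right)^{2} = 64^{2} = 4096$)
$\left(M + Q{\left(37 \right)}\right) - 33781 = \left(4096 + 37\right) - 33781 = 4133 - 33781 = -29648$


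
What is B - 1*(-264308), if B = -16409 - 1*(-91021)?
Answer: 338920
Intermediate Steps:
B = 74612 (B = -16409 + 91021 = 74612)
B - 1*(-264308) = 74612 - 1*(-264308) = 74612 + 264308 = 338920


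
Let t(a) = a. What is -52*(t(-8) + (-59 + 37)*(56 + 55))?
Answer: 127400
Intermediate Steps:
-52*(t(-8) + (-59 + 37)*(56 + 55)) = -52*(-8 + (-59 + 37)*(56 + 55)) = -52*(-8 - 22*111) = -52*(-8 - 2442) = -52*(-2450) = 127400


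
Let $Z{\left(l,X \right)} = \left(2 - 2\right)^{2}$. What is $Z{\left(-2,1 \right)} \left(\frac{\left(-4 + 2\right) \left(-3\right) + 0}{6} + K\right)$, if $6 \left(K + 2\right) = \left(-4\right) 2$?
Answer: $0$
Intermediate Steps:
$K = - \frac{10}{3}$ ($K = -2 + \frac{\left(-4\right) 2}{6} = -2 + \frac{1}{6} \left(-8\right) = -2 - \frac{4}{3} = - \frac{10}{3} \approx -3.3333$)
$Z{\left(l,X \right)} = 0$ ($Z{\left(l,X \right)} = 0^{2} = 0$)
$Z{\left(-2,1 \right)} \left(\frac{\left(-4 + 2\right) \left(-3\right) + 0}{6} + K\right) = 0 \left(\frac{\left(-4 + 2\right) \left(-3\right) + 0}{6} - \frac{10}{3}\right) = 0 \left(\frac{\left(-2\right) \left(-3\right) + 0}{6} - \frac{10}{3}\right) = 0 \left(\frac{6 + 0}{6} - \frac{10}{3}\right) = 0 \left(\frac{1}{6} \cdot 6 - \frac{10}{3}\right) = 0 \left(1 - \frac{10}{3}\right) = 0 \left(- \frac{7}{3}\right) = 0$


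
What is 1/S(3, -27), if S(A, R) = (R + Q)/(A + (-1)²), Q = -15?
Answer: -2/21 ≈ -0.095238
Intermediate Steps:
S(A, R) = (-15 + R)/(1 + A) (S(A, R) = (R - 15)/(A + (-1)²) = (-15 + R)/(A + 1) = (-15 + R)/(1 + A))
1/S(3, -27) = 1/((-15 - 27)/(1 + 3)) = 1/(-42/4) = 1/((¼)*(-42)) = 1/(-21/2) = -2/21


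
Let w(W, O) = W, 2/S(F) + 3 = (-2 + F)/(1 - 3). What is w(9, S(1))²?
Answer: 81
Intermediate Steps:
S(F) = 2/(-2 - F/2) (S(F) = 2/(-3 + (-2 + F)/(1 - 3)) = 2/(-3 + (-2 + F)/(-2)) = 2/(-3 + (-2 + F)*(-½)) = 2/(-3 + (1 - F/2)) = 2/(-2 - F/2))
w(9, S(1))² = 9² = 81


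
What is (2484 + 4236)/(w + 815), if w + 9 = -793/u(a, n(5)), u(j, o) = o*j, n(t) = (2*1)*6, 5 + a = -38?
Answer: 495360/59527 ≈ 8.3216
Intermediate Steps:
a = -43 (a = -5 - 38 = -43)
n(t) = 12 (n(t) = 2*6 = 12)
u(j, o) = j*o
w = -3851/516 (w = -9 - 793/((-43*12)) = -9 - 793/(-516) = -9 - 793*(-1/516) = -9 + 793/516 = -3851/516 ≈ -7.4632)
(2484 + 4236)/(w + 815) = (2484 + 4236)/(-3851/516 + 815) = 6720/(416689/516) = 6720*(516/416689) = 495360/59527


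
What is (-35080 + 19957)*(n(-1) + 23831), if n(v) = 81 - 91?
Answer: -360244983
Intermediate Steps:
n(v) = -10
(-35080 + 19957)*(n(-1) + 23831) = (-35080 + 19957)*(-10 + 23831) = -15123*23821 = -360244983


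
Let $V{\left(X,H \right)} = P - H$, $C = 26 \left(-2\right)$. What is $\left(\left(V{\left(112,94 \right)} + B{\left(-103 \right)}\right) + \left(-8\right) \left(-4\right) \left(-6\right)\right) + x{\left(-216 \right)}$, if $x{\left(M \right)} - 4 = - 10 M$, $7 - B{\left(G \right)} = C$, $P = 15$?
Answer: $1952$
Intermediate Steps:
$C = -52$
$V{\left(X,H \right)} = 15 - H$
$B{\left(G \right)} = 59$ ($B{\left(G \right)} = 7 - -52 = 7 + 52 = 59$)
$x{\left(M \right)} = 4 - 10 M$
$\left(\left(V{\left(112,94 \right)} + B{\left(-103 \right)}\right) + \left(-8\right) \left(-4\right) \left(-6\right)\right) + x{\left(-216 \right)} = \left(\left(\left(15 - 94\right) + 59\right) + \left(-8\right) \left(-4\right) \left(-6\right)\right) + \left(4 - -2160\right) = \left(\left(\left(15 - 94\right) + 59\right) + 32 \left(-6\right)\right) + \left(4 + 2160\right) = \left(\left(-79 + 59\right) - 192\right) + 2164 = \left(-20 - 192\right) + 2164 = -212 + 2164 = 1952$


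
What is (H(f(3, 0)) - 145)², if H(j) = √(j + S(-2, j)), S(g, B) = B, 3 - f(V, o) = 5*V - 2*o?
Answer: 21001 - 580*I*√6 ≈ 21001.0 - 1420.7*I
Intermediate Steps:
f(V, o) = 3 - 5*V + 2*o (f(V, o) = 3 - (5*V - 2*o) = 3 - (-2*o + 5*V) = 3 + (-5*V + 2*o) = 3 - 5*V + 2*o)
H(j) = √2*√j (H(j) = √(j + j) = √(2*j) = √2*√j)
(H(f(3, 0)) - 145)² = (√2*√(3 - 5*3 + 2*0) - 145)² = (√2*√(3 - 15 + 0) - 145)² = (√2*√(-12) - 145)² = (√2*(2*I*√3) - 145)² = (2*I*√6 - 145)² = (-145 + 2*I*√6)²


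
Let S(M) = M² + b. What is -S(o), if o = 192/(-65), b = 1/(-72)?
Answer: -2649983/304200 ≈ -8.7113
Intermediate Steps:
b = -1/72 ≈ -0.013889
o = -192/65 (o = 192*(-1/65) = -192/65 ≈ -2.9538)
S(M) = -1/72 + M² (S(M) = M² - 1/72 = -1/72 + M²)
-S(o) = -(-1/72 + (-192/65)²) = -(-1/72 + 36864/4225) = -1*2649983/304200 = -2649983/304200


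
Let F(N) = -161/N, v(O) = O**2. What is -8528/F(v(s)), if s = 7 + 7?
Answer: 238784/23 ≈ 10382.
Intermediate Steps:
s = 14
-8528/F(v(s)) = -8528/((-161/(14**2))) = -8528/((-161/196)) = -8528/((-161*1/196)) = -8528/(-23/28) = -8528*(-28/23) = 238784/23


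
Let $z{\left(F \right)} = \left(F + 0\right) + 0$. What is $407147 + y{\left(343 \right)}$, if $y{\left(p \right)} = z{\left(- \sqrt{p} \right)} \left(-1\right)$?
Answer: $407147 + 7 \sqrt{7} \approx 4.0717 \cdot 10^{5}$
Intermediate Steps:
$z{\left(F \right)} = F$ ($z{\left(F \right)} = F + 0 = F$)
$y{\left(p \right)} = \sqrt{p}$ ($y{\left(p \right)} = - \sqrt{p} \left(-1\right) = \sqrt{p}$)
$407147 + y{\left(343 \right)} = 407147 + \sqrt{343} = 407147 + 7 \sqrt{7}$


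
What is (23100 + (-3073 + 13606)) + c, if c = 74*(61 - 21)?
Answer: 36593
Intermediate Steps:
c = 2960 (c = 74*40 = 2960)
(23100 + (-3073 + 13606)) + c = (23100 + (-3073 + 13606)) + 2960 = (23100 + 10533) + 2960 = 33633 + 2960 = 36593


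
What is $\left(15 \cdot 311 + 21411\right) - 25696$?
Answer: $380$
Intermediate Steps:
$\left(15 \cdot 311 + 21411\right) - 25696 = \left(4665 + 21411\right) - 25696 = 26076 - 25696 = 380$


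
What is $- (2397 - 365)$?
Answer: $-2032$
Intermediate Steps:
$- (2397 - 365) = \left(-1\right) 2032 = -2032$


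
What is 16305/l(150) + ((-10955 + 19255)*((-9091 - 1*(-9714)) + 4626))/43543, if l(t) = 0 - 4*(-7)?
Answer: 1929836215/1219204 ≈ 1582.9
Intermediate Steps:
l(t) = 28 (l(t) = 0 + 28 = 28)
16305/l(150) + ((-10955 + 19255)*((-9091 - 1*(-9714)) + 4626))/43543 = 16305/28 + ((-10955 + 19255)*((-9091 - 1*(-9714)) + 4626))/43543 = 16305*(1/28) + (8300*((-9091 + 9714) + 4626))*(1/43543) = 16305/28 + (8300*(623 + 4626))*(1/43543) = 16305/28 + (8300*5249)*(1/43543) = 16305/28 + 43566700*(1/43543) = 16305/28 + 43566700/43543 = 1929836215/1219204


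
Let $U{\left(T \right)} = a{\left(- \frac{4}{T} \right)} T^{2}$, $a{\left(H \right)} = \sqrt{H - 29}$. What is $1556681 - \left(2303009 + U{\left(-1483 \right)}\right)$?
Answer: $-746328 - 1483 i \sqrt{63773449} \approx -7.4633 \cdot 10^{5} - 1.1843 \cdot 10^{7} i$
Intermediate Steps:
$a{\left(H \right)} = \sqrt{-29 + H}$
$U{\left(T \right)} = T^{2} \sqrt{-29 - \frac{4}{T}}$ ($U{\left(T \right)} = \sqrt{-29 - \frac{4}{T}} T^{2} = T^{2} \sqrt{-29 - \frac{4}{T}}$)
$1556681 - \left(2303009 + U{\left(-1483 \right)}\right) = 1556681 - \left(2303009 + \left(-1483\right)^{2} \sqrt{-29 - \frac{4}{-1483}}\right) = 1556681 - \left(2303009 + 2199289 \sqrt{-29 - - \frac{4}{1483}}\right) = 1556681 - \left(2303009 + 2199289 \sqrt{-29 + \frac{4}{1483}}\right) = 1556681 - \left(2303009 + 2199289 \sqrt{- \frac{43003}{1483}}\right) = 1556681 - \left(2303009 + 2199289 \frac{i \sqrt{63773449}}{1483}\right) = 1556681 - \left(2303009 + 1483 i \sqrt{63773449}\right) = -746328 - 1483 i \sqrt{63773449}$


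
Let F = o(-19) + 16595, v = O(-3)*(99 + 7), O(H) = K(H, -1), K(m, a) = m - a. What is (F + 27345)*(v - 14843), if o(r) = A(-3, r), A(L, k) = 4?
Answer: -661576920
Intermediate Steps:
O(H) = 1 + H (O(H) = H - 1*(-1) = H + 1 = 1 + H)
o(r) = 4
v = -212 (v = (1 - 3)*(99 + 7) = -2*106 = -212)
F = 16599 (F = 4 + 16595 = 16599)
(F + 27345)*(v - 14843) = (16599 + 27345)*(-212 - 14843) = 43944*(-15055) = -661576920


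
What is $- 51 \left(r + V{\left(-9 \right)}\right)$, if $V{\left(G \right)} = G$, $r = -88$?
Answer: $4947$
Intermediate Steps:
$- 51 \left(r + V{\left(-9 \right)}\right) = - 51 \left(-88 - 9\right) = \left(-51\right) \left(-97\right) = 4947$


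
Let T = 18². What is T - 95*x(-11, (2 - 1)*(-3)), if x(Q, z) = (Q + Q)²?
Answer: -45656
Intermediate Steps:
T = 324
x(Q, z) = 4*Q² (x(Q, z) = (2*Q)² = 4*Q²)
T - 95*x(-11, (2 - 1)*(-3)) = 324 - 380*(-11)² = 324 - 380*121 = 324 - 95*484 = 324 - 45980 = -45656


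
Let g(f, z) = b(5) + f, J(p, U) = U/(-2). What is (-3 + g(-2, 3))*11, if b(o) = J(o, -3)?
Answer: -77/2 ≈ -38.500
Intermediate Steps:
J(p, U) = -U/2 (J(p, U) = U*(-1/2) = -U/2)
b(o) = 3/2 (b(o) = -1/2*(-3) = 3/2)
g(f, z) = 3/2 + f
(-3 + g(-2, 3))*11 = (-3 + (3/2 - 2))*11 = (-3 - 1/2)*11 = -7/2*11 = -77/2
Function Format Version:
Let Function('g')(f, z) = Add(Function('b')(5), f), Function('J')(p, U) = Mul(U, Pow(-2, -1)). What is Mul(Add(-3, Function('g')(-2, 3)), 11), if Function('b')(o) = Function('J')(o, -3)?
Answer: Rational(-77, 2) ≈ -38.500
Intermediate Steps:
Function('J')(p, U) = Mul(Rational(-1, 2), U) (Function('J')(p, U) = Mul(U, Rational(-1, 2)) = Mul(Rational(-1, 2), U))
Function('b')(o) = Rational(3, 2) (Function('b')(o) = Mul(Rational(-1, 2), -3) = Rational(3, 2))
Function('g')(f, z) = Add(Rational(3, 2), f)
Mul(Add(-3, Function('g')(-2, 3)), 11) = Mul(Add(-3, Add(Rational(3, 2), -2)), 11) = Mul(Add(-3, Rational(-1, 2)), 11) = Mul(Rational(-7, 2), 11) = Rational(-77, 2)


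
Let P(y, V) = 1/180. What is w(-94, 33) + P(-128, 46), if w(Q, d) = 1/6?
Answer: 31/180 ≈ 0.17222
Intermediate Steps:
w(Q, d) = ⅙
P(y, V) = 1/180
w(-94, 33) + P(-128, 46) = ⅙ + 1/180 = 31/180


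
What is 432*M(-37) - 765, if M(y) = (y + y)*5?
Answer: -160605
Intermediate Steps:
M(y) = 10*y (M(y) = (2*y)*5 = 10*y)
432*M(-37) - 765 = 432*(10*(-37)) - 765 = 432*(-370) - 765 = -159840 - 765 = -160605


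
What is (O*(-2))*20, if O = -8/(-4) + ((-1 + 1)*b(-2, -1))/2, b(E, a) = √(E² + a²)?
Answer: -80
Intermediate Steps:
O = 2 (O = -8/(-4) + ((-1 + 1)*√((-2)² + (-1)²))/2 = -8*(-¼) + (0*√(4 + 1))*(½) = 2 + (0*√5)*(½) = 2 + 0*(½) = 2 + 0 = 2)
(O*(-2))*20 = (2*(-2))*20 = -4*20 = -80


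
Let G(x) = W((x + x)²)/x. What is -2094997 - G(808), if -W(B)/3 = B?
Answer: -2085301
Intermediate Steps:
W(B) = -3*B
G(x) = -12*x (G(x) = (-3*(x + x)²)/x = (-3*4*x²)/x = (-12*x²)/x = -12*x)
-2094997 - G(808) = -2094997 - (-12)*808 = -2094997 - 1*(-9696) = -2094997 + 9696 = -2085301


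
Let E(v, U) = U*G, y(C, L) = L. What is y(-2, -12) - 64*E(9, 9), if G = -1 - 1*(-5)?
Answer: -2316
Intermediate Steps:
G = 4 (G = -1 + 5 = 4)
E(v, U) = 4*U (E(v, U) = U*4 = 4*U)
y(-2, -12) - 64*E(9, 9) = -12 - 256*9 = -12 - 64*36 = -12 - 2304 = -2316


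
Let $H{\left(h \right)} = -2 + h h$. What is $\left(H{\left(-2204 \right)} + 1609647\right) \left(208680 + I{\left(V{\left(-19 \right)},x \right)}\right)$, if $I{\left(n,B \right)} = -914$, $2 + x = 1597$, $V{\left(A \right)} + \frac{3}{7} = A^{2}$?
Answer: $1343676948926$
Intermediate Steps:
$V{\left(A \right)} = - \frac{3}{7} + A^{2}$
$x = 1595$ ($x = -2 + 1597 = 1595$)
$H{\left(h \right)} = -2 + h^{2}$
$\left(H{\left(-2204 \right)} + 1609647\right) \left(208680 + I{\left(V{\left(-19 \right)},x \right)}\right) = \left(\left(-2 + \left(-2204\right)^{2}\right) + 1609647\right) \left(208680 - 914\right) = \left(\left(-2 + 4857616\right) + 1609647\right) 207766 = \left(4857614 + 1609647\right) 207766 = 6467261 \cdot 207766 = 1343676948926$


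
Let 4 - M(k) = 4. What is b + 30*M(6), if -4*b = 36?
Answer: -9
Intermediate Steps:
b = -9 (b = -1/4*36 = -9)
M(k) = 0 (M(k) = 4 - 1*4 = 4 - 4 = 0)
b + 30*M(6) = -9 + 30*0 = -9 + 0 = -9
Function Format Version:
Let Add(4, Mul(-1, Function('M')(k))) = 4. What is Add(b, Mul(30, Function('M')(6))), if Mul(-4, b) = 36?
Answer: -9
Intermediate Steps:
b = -9 (b = Mul(Rational(-1, 4), 36) = -9)
Function('M')(k) = 0 (Function('M')(k) = Add(4, Mul(-1, 4)) = Add(4, -4) = 0)
Add(b, Mul(30, Function('M')(6))) = Add(-9, Mul(30, 0)) = Add(-9, 0) = -9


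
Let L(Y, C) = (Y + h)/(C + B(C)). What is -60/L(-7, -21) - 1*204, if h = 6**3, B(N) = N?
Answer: -40116/209 ≈ -191.94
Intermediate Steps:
h = 216
L(Y, C) = (216 + Y)/(2*C) (L(Y, C) = (Y + 216)/(C + C) = (216 + Y)/((2*C)) = (216 + Y)*(1/(2*C)) = (216 + Y)/(2*C))
-60/L(-7, -21) - 1*204 = -60*(-42/(216 - 7)) - 1*204 = -60/((1/2)*(-1/21)*209) - 204 = -60/(-209/42) - 204 = -60*(-42/209) - 204 = 2520/209 - 204 = -40116/209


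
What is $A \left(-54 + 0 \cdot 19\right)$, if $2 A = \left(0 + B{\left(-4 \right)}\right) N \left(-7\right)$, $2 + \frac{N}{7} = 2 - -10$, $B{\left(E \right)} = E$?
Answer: $-52920$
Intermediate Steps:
$N = 70$ ($N = -14 + 7 \left(2 - -10\right) = -14 + 7 \left(2 + 10\right) = -14 + 7 \cdot 12 = -14 + 84 = 70$)
$A = 980$ ($A = \frac{\left(0 - 4\right) 70 \left(-7\right)}{2} = \frac{\left(-4\right) 70 \left(-7\right)}{2} = \frac{\left(-280\right) \left(-7\right)}{2} = \frac{1}{2} \cdot 1960 = 980$)
$A \left(-54 + 0 \cdot 19\right) = 980 \left(-54 + 0 \cdot 19\right) = 980 \left(-54 + 0\right) = 980 \left(-54\right) = -52920$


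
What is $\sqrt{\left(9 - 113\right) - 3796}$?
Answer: $10 i \sqrt{39} \approx 62.45 i$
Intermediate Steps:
$\sqrt{\left(9 - 113\right) - 3796} = \sqrt{-104 - 3796} = \sqrt{-3900} = 10 i \sqrt{39}$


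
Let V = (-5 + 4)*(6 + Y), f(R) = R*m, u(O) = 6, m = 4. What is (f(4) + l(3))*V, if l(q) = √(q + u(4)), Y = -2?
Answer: -76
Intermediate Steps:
f(R) = 4*R (f(R) = R*4 = 4*R)
l(q) = √(6 + q) (l(q) = √(q + 6) = √(6 + q))
V = -4 (V = (-5 + 4)*(6 - 2) = -1*4 = -4)
(f(4) + l(3))*V = (4*4 + √(6 + 3))*(-4) = (16 + √9)*(-4) = (16 + 3)*(-4) = 19*(-4) = -76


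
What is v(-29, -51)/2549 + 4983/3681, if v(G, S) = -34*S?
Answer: 6361507/3127623 ≈ 2.0340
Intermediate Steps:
v(-29, -51)/2549 + 4983/3681 = -34*(-51)/2549 + 4983/3681 = 1734*(1/2549) + 4983*(1/3681) = 1734/2549 + 1661/1227 = 6361507/3127623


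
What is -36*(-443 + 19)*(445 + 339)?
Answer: 11966976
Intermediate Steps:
-36*(-443 + 19)*(445 + 339) = -(-15264)*784 = -36*(-332416) = 11966976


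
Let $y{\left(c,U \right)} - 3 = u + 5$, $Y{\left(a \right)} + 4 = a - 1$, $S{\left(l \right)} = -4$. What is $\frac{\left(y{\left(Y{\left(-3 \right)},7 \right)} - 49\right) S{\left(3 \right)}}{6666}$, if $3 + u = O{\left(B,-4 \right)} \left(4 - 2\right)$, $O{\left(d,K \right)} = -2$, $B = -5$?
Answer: $\frac{32}{1111} \approx 0.028803$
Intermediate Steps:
$Y{\left(a \right)} = -5 + a$ ($Y{\left(a \right)} = -4 + \left(a - 1\right) = -4 + \left(-1 + a\right) = -5 + a$)
$u = -7$ ($u = -3 - 2 \left(4 - 2\right) = -3 - 4 = -7$)
$y{\left(c,U \right)} = 1$ ($y{\left(c,U \right)} = 3 + \left(-7 + 5\right) = 3 - 2 = 1$)
$\frac{\left(y{\left(Y{\left(-3 \right)},7 \right)} - 49\right) S{\left(3 \right)}}{6666} = \frac{\left(1 - 49\right) \left(-4\right)}{6666} = \left(-48\right) \left(-4\right) \frac{1}{6666} = 192 \cdot \frac{1}{6666} = \frac{32}{1111}$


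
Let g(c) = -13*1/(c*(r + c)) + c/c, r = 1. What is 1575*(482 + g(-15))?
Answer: 1521255/2 ≈ 7.6063e+5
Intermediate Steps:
g(c) = 1 - 13/(c*(1 + c)) (g(c) = -13*1/(c*(1 + c)) + c/c = -13/(c*(1 + c)) + 1 = 1 - 13/(c*(1 + c)))
1575*(482 + g(-15)) = 1575*(482 + (-13 - 15 + (-15)²)/((-15)*(1 - 15))) = 1575*(482 - 1/15*(-13 - 15 + 225)/(-14)) = 1575*(482 - 1/15*(-1/14)*197) = 1575*(482 + 197/210) = 1575*(101417/210) = 1521255/2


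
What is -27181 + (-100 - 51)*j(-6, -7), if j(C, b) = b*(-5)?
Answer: -32466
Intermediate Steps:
j(C, b) = -5*b
-27181 + (-100 - 51)*j(-6, -7) = -27181 + (-100 - 51)*(-5*(-7)) = -27181 - 151*35 = -27181 - 5285 = -32466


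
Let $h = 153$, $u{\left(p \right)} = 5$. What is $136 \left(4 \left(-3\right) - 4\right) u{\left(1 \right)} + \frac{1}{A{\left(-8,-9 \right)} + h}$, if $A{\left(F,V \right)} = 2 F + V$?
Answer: $- \frac{1392639}{128} \approx -10880.0$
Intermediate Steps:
$A{\left(F,V \right)} = V + 2 F$
$136 \left(4 \left(-3\right) - 4\right) u{\left(1 \right)} + \frac{1}{A{\left(-8,-9 \right)} + h} = 136 \left(4 \left(-3\right) - 4\right) 5 + \frac{1}{\left(-9 + 2 \left(-8\right)\right) + 153} = 136 \left(-12 - 4\right) 5 + \frac{1}{\left(-9 - 16\right) + 153} = 136 \left(\left(-16\right) 5\right) + \frac{1}{-25 + 153} = 136 \left(-80\right) + \frac{1}{128} = -10880 + \frac{1}{128} = - \frac{1392639}{128}$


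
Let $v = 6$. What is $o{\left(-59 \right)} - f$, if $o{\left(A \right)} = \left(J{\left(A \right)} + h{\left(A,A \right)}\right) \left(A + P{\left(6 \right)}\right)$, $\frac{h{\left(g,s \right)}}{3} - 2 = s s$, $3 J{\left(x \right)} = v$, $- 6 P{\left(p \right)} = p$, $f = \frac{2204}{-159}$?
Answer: $- \frac{99700336}{159} \approx -6.2705 \cdot 10^{5}$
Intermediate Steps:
$f = - \frac{2204}{159}$ ($f = 2204 \left(- \frac{1}{159}\right) = - \frac{2204}{159} \approx -13.862$)
$P{\left(p \right)} = - \frac{p}{6}$
$J{\left(x \right)} = 2$ ($J{\left(x \right)} = \frac{1}{3} \cdot 6 = 2$)
$h{\left(g,s \right)} = 6 + 3 s^{2}$ ($h{\left(g,s \right)} = 6 + 3 s s = 6 + 3 s^{2}$)
$o{\left(A \right)} = \left(-1 + A\right) \left(8 + 3 A^{2}\right)$ ($o{\left(A \right)} = \left(2 + \left(6 + 3 A^{2}\right)\right) \left(A - 1\right) = \left(8 + 3 A^{2}\right) \left(A - 1\right) = \left(8 + 3 A^{2}\right) \left(-1 + A\right) = \left(-1 + A\right) \left(8 + 3 A^{2}\right)$)
$o{\left(-59 \right)} - f = \left(-8 - 3 \left(-59\right)^{2} + 3 \left(-59\right)^{3} + 8 \left(-59\right)\right) - - \frac{2204}{159} = \left(-8 - 10443 + 3 \left(-205379\right) - 472\right) + \frac{2204}{159} = \left(-8 - 10443 - 616137 - 472\right) + \frac{2204}{159} = -627060 + \frac{2204}{159} = - \frac{99700336}{159}$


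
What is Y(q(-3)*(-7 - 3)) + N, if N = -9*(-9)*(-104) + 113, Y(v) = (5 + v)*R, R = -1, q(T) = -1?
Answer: -8326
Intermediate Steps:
Y(v) = -5 - v (Y(v) = (5 + v)*(-1) = -5 - v)
N = -8311 (N = 81*(-104) + 113 = -8424 + 113 = -8311)
Y(q(-3)*(-7 - 3)) + N = (-5 - (-1)*(-7 - 3)) - 8311 = (-5 - (-1)*(-10)) - 8311 = (-5 - 1*10) - 8311 = (-5 - 10) - 8311 = -15 - 8311 = -8326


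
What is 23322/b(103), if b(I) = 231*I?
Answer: 7774/7931 ≈ 0.98020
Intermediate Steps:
23322/b(103) = 23322/((231*103)) = 23322/23793 = 23322*(1/23793) = 7774/7931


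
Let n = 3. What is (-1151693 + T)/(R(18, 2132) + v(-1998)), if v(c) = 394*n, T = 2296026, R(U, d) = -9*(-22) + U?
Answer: 1144333/1398 ≈ 818.55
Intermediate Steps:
R(U, d) = 198 + U
v(c) = 1182 (v(c) = 394*3 = 1182)
(-1151693 + T)/(R(18, 2132) + v(-1998)) = (-1151693 + 2296026)/((198 + 18) + 1182) = 1144333/(216 + 1182) = 1144333/1398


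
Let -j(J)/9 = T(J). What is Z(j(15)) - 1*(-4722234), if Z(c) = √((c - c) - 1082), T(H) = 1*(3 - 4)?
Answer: 4722234 + I*√1082 ≈ 4.7222e+6 + 32.894*I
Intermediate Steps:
T(H) = -1 (T(H) = 1*(-1) = -1)
j(J) = 9 (j(J) = -9*(-1) = 9)
Z(c) = I*√1082 (Z(c) = √(0 - 1082) = √(-1082) = I*√1082)
Z(j(15)) - 1*(-4722234) = I*√1082 - 1*(-4722234) = I*√1082 + 4722234 = 4722234 + I*√1082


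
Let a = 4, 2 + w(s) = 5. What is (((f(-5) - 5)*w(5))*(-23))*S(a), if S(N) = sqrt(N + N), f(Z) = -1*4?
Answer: 1242*sqrt(2) ≈ 1756.5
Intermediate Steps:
w(s) = 3 (w(s) = -2 + 5 = 3)
f(Z) = -4
S(N) = sqrt(2)*sqrt(N) (S(N) = sqrt(2*N) = sqrt(2)*sqrt(N))
(((f(-5) - 5)*w(5))*(-23))*S(a) = (((-4 - 5)*3)*(-23))*(sqrt(2)*sqrt(4)) = (-9*3*(-23))*(sqrt(2)*2) = (-27*(-23))*(2*sqrt(2)) = 621*(2*sqrt(2)) = 1242*sqrt(2)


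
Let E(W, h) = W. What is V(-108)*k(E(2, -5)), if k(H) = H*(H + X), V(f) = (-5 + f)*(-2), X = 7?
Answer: 4068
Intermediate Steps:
V(f) = 10 - 2*f
k(H) = H*(7 + H) (k(H) = H*(H + 7) = H*(7 + H))
V(-108)*k(E(2, -5)) = (10 - 2*(-108))*(2*(7 + 2)) = (10 + 216)*(2*9) = 226*18 = 4068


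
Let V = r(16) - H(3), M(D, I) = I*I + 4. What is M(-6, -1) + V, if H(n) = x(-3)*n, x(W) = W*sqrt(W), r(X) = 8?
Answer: 13 + 9*I*sqrt(3) ≈ 13.0 + 15.588*I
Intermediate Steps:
x(W) = W**(3/2)
M(D, I) = 4 + I**2 (M(D, I) = I**2 + 4 = 4 + I**2)
H(n) = -3*I*n*sqrt(3) (H(n) = (-3)**(3/2)*n = (-3*I*sqrt(3))*n = -3*I*n*sqrt(3))
V = 8 + 9*I*sqrt(3) (V = 8 - (-3)*I*3*sqrt(3) = 8 - (-9)*I*sqrt(3) = 8 + 9*I*sqrt(3) ≈ 8.0 + 15.588*I)
M(-6, -1) + V = (4 + (-1)**2) + (8 + 9*I*sqrt(3)) = (4 + 1) + (8 + 9*I*sqrt(3)) = 5 + (8 + 9*I*sqrt(3)) = 13 + 9*I*sqrt(3)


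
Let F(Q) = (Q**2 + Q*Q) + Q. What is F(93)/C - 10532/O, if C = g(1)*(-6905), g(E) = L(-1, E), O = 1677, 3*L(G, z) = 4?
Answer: -378387961/46318740 ≈ -8.1692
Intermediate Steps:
L(G, z) = 4/3 (L(G, z) = (1/3)*4 = 4/3)
F(Q) = Q + 2*Q**2 (F(Q) = (Q**2 + Q**2) + Q = 2*Q**2 + Q = Q + 2*Q**2)
g(E) = 4/3
C = -27620/3 (C = (4/3)*(-6905) = -27620/3 ≈ -9206.7)
F(93)/C - 10532/O = (93*(1 + 2*93))/(-27620/3) - 10532/1677 = (93*(1 + 186))*(-3/27620) - 10532*1/1677 = (93*187)*(-3/27620) - 10532/1677 = 17391*(-3/27620) - 10532/1677 = -52173/27620 - 10532/1677 = -378387961/46318740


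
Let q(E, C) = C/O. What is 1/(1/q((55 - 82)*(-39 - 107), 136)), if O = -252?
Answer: -34/63 ≈ -0.53968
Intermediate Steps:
q(E, C) = -C/252 (q(E, C) = C/(-252) = C*(-1/252) = -C/252)
1/(1/q((55 - 82)*(-39 - 107), 136)) = 1/(1/(-1/252*136)) = 1/(1/(-34/63)) = 1/(-63/34) = -34/63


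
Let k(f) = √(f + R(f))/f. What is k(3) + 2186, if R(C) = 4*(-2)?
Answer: 2186 + I*√5/3 ≈ 2186.0 + 0.74536*I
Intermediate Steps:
R(C) = -8
k(f) = √(-8 + f)/f (k(f) = √(f - 8)/f = √(-8 + f)/f)
k(3) + 2186 = √(-8 + 3)/3 + 2186 = √(-5)/3 + 2186 = (I*√5)/3 + 2186 = I*√5/3 + 2186 = 2186 + I*√5/3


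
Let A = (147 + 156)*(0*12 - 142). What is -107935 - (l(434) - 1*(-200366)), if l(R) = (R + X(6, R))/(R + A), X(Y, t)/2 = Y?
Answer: -6565577873/21296 ≈ -3.0830e+5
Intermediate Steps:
X(Y, t) = 2*Y
A = -43026 (A = 303*(0 - 142) = 303*(-142) = -43026)
l(R) = (12 + R)/(-43026 + R) (l(R) = (R + 2*6)/(R - 43026) = (R + 12)/(-43026 + R) = (12 + R)/(-43026 + R))
-107935 - (l(434) - 1*(-200366)) = -107935 - ((12 + 434)/(-43026 + 434) - 1*(-200366)) = -107935 - (446/(-42592) + 200366) = -107935 - (-1/42592*446 + 200366) = -107935 - (-223/21296 + 200366) = -107935 - 1*4266994113/21296 = -107935 - 4266994113/21296 = -6565577873/21296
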